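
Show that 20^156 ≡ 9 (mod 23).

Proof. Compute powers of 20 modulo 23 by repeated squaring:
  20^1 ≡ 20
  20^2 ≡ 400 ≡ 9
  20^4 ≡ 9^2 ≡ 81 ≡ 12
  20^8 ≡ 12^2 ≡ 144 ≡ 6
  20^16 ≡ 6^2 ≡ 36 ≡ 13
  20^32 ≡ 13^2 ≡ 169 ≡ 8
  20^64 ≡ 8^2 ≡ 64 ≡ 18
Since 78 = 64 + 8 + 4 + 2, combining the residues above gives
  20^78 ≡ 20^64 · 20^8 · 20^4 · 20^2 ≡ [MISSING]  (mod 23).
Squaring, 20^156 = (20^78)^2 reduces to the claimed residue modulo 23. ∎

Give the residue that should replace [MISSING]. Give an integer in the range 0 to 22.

Multiply the listed residues: 18 · 6 · 12 · 9 = 108 → 1296 → 11664.
Reducing modulo 23: 11664 = 507·23 + 3, so 20^78 ≡ 3.

3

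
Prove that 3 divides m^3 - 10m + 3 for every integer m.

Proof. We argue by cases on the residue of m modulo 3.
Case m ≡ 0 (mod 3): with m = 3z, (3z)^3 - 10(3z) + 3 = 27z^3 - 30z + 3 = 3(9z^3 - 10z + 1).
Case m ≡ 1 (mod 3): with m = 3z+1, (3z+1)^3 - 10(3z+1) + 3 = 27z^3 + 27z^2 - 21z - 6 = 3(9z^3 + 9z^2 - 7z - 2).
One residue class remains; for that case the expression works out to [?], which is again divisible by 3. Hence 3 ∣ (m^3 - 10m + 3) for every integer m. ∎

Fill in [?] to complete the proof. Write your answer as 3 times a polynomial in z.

3(9z^3 + 18z^2 + 2z - 3)

The residues treated are {0, 1}, so the missing case is m ≡ 2 (mod 3); write m = 3z+2.
Then (3z+2)^3 - 10(3z+2) + 3 = 27z^3 + 54z^2 + 6z - 9 = 3(9z^3 + 18z^2 + 2z - 3).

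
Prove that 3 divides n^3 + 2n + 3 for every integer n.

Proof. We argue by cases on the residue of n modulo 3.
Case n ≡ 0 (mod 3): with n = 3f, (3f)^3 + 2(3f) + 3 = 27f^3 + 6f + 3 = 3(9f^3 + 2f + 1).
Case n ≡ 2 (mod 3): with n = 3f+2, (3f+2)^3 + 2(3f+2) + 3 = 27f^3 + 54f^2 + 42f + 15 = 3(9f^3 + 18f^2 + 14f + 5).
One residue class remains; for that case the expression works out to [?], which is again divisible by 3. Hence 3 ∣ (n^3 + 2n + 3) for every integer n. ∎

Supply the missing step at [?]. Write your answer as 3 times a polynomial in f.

3(9f^3 + 9f^2 + 5f + 2)

The residues treated are {0, 2}, so the missing case is n ≡ 1 (mod 3); write n = 3f+1.
Then (3f+1)^3 + 2(3f+1) + 3 = 27f^3 + 27f^2 + 15f + 6 = 3(9f^3 + 9f^2 + 5f + 2).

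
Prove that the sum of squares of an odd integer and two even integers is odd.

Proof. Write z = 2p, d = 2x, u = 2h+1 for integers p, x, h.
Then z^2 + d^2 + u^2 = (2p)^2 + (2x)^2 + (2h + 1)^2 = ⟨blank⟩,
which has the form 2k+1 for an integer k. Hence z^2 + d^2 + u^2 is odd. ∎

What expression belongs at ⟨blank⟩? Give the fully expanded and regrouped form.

2(2h^2 + 2h + 2p^2 + 2x^2) + 1

Expanding: (2p)^2 + (2x)^2 + (2h + 1)^2 = 4h^2 + 4h + 4p^2 + 4x^2 + 1.
Every term except the constant is even, so this is 2(2h^2 + 2h + 2p^2 + 2x^2) + 1,
and 2h^2 + 2h + 2p^2 + 2x^2 ∈ ℤ gives the required form.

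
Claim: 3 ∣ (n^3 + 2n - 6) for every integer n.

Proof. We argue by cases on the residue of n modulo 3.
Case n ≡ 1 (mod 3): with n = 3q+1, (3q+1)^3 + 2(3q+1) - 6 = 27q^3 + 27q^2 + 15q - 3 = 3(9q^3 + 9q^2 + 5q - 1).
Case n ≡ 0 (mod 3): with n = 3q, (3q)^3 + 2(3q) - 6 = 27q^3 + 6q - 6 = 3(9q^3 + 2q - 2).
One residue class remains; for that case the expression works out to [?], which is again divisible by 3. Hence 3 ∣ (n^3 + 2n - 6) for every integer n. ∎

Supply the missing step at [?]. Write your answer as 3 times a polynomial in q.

The residues treated are {1, 0}, so the missing case is n ≡ 2 (mod 3); write n = 3q+2.
Then (3q+2)^3 + 2(3q+2) - 6 = 27q^3 + 54q^2 + 42q + 6 = 3(9q^3 + 18q^2 + 14q + 2).

3(9q^3 + 18q^2 + 14q + 2)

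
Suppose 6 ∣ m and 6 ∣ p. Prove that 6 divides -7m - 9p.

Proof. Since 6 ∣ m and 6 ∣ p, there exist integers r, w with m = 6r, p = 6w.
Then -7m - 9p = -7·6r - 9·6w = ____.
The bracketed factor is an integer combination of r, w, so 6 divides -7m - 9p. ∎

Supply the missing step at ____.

6(-7r - 9w)

Pull the common 6 out of every term: -7·6r - 9·6w = 6(-7r - 9w).
-7r - 9w is an integer, which exhibits the divisibility.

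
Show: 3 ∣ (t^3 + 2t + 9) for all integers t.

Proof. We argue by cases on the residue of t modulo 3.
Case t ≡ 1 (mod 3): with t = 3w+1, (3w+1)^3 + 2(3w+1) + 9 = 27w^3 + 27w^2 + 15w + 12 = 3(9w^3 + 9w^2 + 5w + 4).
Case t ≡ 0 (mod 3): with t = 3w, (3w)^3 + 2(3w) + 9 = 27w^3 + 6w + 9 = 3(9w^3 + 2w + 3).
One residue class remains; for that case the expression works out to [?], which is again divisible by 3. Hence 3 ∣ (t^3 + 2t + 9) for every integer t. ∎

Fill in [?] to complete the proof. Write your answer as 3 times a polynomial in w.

The residues treated are {1, 0}, so the missing case is t ≡ 2 (mod 3); write t = 3w+2.
Then (3w+2)^3 + 2(3w+2) + 9 = 27w^3 + 54w^2 + 42w + 21 = 3(9w^3 + 18w^2 + 14w + 7).

3(9w^3 + 18w^2 + 14w + 7)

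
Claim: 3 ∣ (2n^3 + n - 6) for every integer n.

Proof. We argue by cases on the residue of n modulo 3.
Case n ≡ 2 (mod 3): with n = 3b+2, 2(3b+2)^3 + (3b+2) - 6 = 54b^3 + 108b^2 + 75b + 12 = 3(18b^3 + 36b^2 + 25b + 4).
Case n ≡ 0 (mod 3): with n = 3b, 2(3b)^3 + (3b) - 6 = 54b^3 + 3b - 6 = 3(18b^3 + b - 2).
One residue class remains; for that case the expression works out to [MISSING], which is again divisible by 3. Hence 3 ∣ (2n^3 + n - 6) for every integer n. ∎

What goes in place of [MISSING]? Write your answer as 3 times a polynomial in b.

3(18b^3 + 18b^2 + 7b - 1)

The residues treated are {2, 0}, so the missing case is n ≡ 1 (mod 3); write n = 3b+1.
Then 2(3b+1)^3 + (3b+1) - 6 = 54b^3 + 54b^2 + 21b - 3 = 3(18b^3 + 18b^2 + 7b - 1).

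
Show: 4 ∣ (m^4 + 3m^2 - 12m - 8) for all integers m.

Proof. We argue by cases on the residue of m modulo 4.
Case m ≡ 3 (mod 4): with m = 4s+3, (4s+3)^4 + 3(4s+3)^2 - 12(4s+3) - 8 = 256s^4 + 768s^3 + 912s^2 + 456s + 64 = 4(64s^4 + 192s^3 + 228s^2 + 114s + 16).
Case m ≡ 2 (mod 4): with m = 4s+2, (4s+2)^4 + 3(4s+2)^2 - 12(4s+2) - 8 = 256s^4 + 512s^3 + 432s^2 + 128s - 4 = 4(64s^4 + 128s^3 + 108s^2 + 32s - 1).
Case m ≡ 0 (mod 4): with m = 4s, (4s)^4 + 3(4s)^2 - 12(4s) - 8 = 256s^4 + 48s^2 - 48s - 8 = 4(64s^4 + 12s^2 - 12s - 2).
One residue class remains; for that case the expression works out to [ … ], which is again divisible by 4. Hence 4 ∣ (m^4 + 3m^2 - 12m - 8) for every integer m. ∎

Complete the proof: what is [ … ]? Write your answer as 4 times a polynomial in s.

4(64s^4 + 64s^3 + 36s^2 - 2s - 4)

The residues treated are {3, 2, 0}, so the missing case is m ≡ 1 (mod 4); write m = 4s+1.
Then (4s+1)^4 + 3(4s+1)^2 - 12(4s+1) - 8 = 256s^4 + 256s^3 + 144s^2 - 8s - 16 = 4(64s^4 + 64s^3 + 36s^2 - 2s - 4).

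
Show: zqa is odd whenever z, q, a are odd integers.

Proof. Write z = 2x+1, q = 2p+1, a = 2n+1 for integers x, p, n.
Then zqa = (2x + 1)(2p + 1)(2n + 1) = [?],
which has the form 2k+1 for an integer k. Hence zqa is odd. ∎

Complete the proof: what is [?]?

Expanding: (2x + 1)(2p + 1)(2n + 1) = 8npx + 4np + 4nx + 2n + 4px + 2p + 2x + 1.
Every term except the constant is even, so this is 2(4npx + 2np + 2nx + n + 2px + p + x) + 1,
and 4npx + 2np + 2nx + n + 2px + p + x ∈ ℤ gives the required form.

2(4npx + 2np + 2nx + n + 2px + p + x) + 1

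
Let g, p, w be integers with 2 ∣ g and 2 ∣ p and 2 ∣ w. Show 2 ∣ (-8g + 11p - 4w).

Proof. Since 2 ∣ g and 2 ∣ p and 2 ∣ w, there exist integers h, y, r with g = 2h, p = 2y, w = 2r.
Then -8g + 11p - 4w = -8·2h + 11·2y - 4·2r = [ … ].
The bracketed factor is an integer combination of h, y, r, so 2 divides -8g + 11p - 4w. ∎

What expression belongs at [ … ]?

Pull the common 2 out of every term: -8·2h + 11·2y - 4·2r = 2(-8h - 4r + 11y).
-8h - 4r + 11y is an integer, which exhibits the divisibility.

2(-8h - 4r + 11y)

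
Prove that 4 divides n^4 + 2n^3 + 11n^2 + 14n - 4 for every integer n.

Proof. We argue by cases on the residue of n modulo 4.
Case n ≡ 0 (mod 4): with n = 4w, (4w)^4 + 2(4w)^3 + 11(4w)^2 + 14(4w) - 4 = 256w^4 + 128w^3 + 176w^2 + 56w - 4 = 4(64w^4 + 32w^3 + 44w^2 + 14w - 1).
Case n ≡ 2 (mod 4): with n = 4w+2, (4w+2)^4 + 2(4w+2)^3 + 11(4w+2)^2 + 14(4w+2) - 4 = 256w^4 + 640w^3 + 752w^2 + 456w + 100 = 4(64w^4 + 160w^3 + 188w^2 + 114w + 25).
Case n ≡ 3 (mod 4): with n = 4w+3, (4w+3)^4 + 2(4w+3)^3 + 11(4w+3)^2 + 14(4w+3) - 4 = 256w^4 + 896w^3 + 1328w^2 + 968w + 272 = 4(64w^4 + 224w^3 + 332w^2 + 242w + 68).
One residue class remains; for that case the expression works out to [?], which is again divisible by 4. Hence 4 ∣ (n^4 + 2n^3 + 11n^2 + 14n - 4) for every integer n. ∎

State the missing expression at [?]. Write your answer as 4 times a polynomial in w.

4(64w^4 + 96w^3 + 92w^2 + 46w + 6)

The residues treated are {0, 2, 3}, so the missing case is n ≡ 1 (mod 4); write n = 4w+1.
Then (4w+1)^4 + 2(4w+1)^3 + 11(4w+1)^2 + 14(4w+1) - 4 = 256w^4 + 384w^3 + 368w^2 + 184w + 24 = 4(64w^4 + 96w^3 + 92w^2 + 46w + 6).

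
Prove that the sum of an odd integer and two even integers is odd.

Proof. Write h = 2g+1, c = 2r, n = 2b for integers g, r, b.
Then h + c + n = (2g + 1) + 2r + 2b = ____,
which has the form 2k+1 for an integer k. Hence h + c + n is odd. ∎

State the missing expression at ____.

2(b + g + r) + 1

Expanding: (2g + 1) + 2r + 2b = 2b + 2g + 2r + 1.
Every term except the constant is even, so this is 2(b + g + r) + 1,
and b + g + r ∈ ℤ gives the required form.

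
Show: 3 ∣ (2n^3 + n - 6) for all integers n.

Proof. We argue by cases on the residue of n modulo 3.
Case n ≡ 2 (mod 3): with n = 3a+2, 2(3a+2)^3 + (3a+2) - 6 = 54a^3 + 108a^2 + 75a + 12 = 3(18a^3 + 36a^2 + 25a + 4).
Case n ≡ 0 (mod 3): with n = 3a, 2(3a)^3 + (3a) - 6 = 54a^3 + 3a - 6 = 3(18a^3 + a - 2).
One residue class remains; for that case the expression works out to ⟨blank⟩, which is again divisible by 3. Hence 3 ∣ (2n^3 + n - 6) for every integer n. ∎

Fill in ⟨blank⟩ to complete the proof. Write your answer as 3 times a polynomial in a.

The residues treated are {2, 0}, so the missing case is n ≡ 1 (mod 3); write n = 3a+1.
Then 2(3a+1)^3 + (3a+1) - 6 = 54a^3 + 54a^2 + 21a - 3 = 3(18a^3 + 18a^2 + 7a - 1).

3(18a^3 + 18a^2 + 7a - 1)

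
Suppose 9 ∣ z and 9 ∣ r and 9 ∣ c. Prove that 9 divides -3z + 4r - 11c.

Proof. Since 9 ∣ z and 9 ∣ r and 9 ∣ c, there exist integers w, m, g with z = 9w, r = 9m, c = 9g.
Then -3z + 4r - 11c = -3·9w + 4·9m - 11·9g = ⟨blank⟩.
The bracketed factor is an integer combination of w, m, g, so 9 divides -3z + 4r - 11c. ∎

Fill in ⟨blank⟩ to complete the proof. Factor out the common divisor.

9(-11g + 4m - 3w)

Each term has a factor of 9: -3·9w + 4·9m - 11·9g = 9·(-11g + 4m - 3w).
Since -11g + 4m - 3w is an integer, 9 ∣ (-3z + 4r - 11c).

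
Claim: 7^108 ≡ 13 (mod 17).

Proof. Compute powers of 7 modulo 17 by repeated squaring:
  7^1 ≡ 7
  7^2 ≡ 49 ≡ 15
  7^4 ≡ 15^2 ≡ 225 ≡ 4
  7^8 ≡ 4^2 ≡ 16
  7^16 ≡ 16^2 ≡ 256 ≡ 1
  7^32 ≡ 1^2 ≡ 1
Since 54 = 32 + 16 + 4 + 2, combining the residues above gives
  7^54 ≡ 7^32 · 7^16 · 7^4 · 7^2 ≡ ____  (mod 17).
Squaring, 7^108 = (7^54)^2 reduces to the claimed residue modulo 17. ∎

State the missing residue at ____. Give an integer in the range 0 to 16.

Multiply the listed residues: 1 · 1 · 4 · 15 = 1 → 4 → 60.
Reducing modulo 17: 60 = 3·17 + 9, so 7^54 ≡ 9.

9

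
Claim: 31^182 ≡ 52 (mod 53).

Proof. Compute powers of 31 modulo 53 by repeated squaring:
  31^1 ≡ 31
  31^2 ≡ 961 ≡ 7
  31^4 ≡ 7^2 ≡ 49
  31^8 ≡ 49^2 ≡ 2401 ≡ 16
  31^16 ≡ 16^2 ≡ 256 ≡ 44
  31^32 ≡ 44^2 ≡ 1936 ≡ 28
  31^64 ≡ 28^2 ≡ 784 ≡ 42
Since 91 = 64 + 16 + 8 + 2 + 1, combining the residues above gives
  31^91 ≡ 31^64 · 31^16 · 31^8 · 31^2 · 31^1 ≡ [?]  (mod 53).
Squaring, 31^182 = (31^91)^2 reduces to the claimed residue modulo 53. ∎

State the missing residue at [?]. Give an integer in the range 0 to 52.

31^64 · 31^16 · 31^8 · 31^2 · 31^1 ≡ 42 · 44 · 16 · 7 · 31 = 6416256.
6416256 mod 53 = 23, so 31^91 ≡ 23 (mod 53).

23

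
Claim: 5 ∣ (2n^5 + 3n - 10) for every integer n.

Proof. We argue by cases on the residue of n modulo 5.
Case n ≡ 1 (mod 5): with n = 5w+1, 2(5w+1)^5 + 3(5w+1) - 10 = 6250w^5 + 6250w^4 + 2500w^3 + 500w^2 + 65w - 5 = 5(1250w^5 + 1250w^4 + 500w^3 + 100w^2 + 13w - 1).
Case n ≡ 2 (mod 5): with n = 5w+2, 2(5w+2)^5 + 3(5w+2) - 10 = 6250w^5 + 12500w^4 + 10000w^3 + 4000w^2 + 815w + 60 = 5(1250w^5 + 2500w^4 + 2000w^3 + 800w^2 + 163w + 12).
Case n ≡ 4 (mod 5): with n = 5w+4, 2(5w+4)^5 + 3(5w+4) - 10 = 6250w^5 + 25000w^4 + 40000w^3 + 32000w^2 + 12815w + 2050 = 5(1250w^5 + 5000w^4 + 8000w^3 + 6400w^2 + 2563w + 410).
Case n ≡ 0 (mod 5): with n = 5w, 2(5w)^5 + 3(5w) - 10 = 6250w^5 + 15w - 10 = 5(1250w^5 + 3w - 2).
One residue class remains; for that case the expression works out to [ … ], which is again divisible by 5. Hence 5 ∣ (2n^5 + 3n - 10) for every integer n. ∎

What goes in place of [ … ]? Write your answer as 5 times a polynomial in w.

5(1250w^5 + 3750w^4 + 4500w^3 + 2700w^2 + 813w + 97)

The residues treated are {1, 2, 4, 0}, so the missing case is n ≡ 3 (mod 5); write n = 5w+3.
Then 2(5w+3)^5 + 3(5w+3) - 10 = 6250w^5 + 18750w^4 + 22500w^3 + 13500w^2 + 4065w + 485 = 5(1250w^5 + 3750w^4 + 4500w^3 + 2700w^2 + 813w + 97).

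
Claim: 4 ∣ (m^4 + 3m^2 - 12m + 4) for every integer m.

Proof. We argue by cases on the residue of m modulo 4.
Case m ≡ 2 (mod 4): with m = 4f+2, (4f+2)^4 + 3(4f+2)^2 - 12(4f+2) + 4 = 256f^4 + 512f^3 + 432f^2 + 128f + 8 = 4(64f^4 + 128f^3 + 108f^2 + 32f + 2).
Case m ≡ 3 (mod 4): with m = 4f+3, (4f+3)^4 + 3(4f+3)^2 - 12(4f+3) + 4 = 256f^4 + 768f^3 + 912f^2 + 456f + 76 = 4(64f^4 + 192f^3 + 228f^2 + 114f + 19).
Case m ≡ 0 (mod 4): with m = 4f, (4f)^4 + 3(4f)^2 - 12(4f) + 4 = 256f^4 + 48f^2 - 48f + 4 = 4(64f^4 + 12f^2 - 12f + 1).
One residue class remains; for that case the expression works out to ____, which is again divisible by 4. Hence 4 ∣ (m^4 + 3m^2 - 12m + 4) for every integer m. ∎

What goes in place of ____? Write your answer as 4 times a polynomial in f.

The residues treated are {2, 3, 0}, so the missing case is m ≡ 1 (mod 4); write m = 4f+1.
Then (4f+1)^4 + 3(4f+1)^2 - 12(4f+1) + 4 = 256f^4 + 256f^3 + 144f^2 - 8f - 4 = 4(64f^4 + 64f^3 + 36f^2 - 2f - 1).

4(64f^4 + 64f^3 + 36f^2 - 2f - 1)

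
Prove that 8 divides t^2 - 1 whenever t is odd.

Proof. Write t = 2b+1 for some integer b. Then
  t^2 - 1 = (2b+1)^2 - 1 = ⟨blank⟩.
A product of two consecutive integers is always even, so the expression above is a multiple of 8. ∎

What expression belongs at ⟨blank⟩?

4b(b + 1)

(2b+1)^2 - 1 = 4b^2 + 4b + 1 - 1 = 4b^2 + 4b = 4b(b+1).
Since b and b+1 are consecutive, b(b+1) is even, and 4·(even) is a multiple of 8.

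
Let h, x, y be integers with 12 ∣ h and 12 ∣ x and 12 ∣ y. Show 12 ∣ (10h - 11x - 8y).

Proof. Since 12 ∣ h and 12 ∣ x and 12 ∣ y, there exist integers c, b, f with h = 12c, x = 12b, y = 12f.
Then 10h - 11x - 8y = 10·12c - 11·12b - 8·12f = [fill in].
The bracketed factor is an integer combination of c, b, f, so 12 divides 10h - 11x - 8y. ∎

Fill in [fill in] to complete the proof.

12(-11b + 10c - 8f)

Each term has a factor of 12: 10·12c - 11·12b - 8·12f = 12·(-11b + 10c - 8f).
Since -11b + 10c - 8f is an integer, 12 ∣ (10h - 11x - 8y).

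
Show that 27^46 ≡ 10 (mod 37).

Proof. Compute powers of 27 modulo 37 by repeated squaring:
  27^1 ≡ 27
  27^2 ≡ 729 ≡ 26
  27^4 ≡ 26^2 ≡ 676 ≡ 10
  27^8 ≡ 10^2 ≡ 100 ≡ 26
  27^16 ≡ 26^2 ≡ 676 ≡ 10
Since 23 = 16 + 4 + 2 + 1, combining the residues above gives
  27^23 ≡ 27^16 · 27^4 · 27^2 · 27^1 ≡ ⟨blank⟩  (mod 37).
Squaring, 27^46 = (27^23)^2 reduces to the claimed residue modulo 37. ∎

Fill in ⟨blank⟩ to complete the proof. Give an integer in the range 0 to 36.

27^16 · 27^4 · 27^2 · 27^1 ≡ 10 · 10 · 26 · 27 = 70200.
70200 mod 37 = 11, so 27^23 ≡ 11 (mod 37).

11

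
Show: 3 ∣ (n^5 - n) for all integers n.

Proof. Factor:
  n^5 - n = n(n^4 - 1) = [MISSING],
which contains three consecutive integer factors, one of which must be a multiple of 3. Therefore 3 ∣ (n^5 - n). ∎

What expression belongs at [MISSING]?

(n - 1)n(n + 1)(n^2 + 1)

n^4 - 1 = (n^2 - 1)(n^2 + 1), and n^2 - 1 = (n-1)(n+1).
So n(n^4 - 1) = (n - 1)n(n + 1)(n^2 + 1).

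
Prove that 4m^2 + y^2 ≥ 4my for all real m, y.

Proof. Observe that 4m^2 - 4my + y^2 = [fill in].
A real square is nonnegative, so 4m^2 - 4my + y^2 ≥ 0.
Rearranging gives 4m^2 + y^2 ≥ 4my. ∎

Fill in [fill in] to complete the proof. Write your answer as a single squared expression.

(2m - y)^2

The leading and trailing coefficients are 2^2 and 1^2, and 4 = 2·2·1, so the trinomial is (2m - y)^2.
Hence 4m^2 - 4my + y^2 ≥ 0.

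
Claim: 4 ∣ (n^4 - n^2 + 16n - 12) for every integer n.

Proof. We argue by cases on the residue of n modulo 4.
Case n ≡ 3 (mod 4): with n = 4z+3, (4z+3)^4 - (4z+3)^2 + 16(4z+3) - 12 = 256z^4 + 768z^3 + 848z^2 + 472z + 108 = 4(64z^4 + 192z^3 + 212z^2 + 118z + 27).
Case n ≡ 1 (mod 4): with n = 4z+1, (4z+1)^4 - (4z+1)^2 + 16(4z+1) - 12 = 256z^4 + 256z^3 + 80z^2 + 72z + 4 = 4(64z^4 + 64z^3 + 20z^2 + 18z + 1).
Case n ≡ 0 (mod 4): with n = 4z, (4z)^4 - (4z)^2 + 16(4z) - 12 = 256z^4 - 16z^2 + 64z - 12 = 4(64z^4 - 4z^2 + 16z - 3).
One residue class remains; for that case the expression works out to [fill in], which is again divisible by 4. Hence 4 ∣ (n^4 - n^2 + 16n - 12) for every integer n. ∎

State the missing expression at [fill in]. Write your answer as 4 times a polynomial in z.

4(64z^4 + 128z^3 + 92z^2 + 44z + 8)

The residues treated are {3, 1, 0}, so the missing case is n ≡ 2 (mod 4); write n = 4z+2.
Then (4z+2)^4 - (4z+2)^2 + 16(4z+2) - 12 = 256z^4 + 512z^3 + 368z^2 + 176z + 32 = 4(64z^4 + 128z^3 + 92z^2 + 44z + 8).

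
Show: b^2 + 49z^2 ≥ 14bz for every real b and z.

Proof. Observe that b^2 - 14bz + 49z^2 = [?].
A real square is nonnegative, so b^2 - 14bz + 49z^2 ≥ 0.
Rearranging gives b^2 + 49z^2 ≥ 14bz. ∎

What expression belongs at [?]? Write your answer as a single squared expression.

The leading and trailing coefficients are 1^2 and 7^2, and 14 = 2·1·7, so the trinomial is (b - 7z)^2.
Hence b^2 - 14bz + 49z^2 ≥ 0.

(b - 7z)^2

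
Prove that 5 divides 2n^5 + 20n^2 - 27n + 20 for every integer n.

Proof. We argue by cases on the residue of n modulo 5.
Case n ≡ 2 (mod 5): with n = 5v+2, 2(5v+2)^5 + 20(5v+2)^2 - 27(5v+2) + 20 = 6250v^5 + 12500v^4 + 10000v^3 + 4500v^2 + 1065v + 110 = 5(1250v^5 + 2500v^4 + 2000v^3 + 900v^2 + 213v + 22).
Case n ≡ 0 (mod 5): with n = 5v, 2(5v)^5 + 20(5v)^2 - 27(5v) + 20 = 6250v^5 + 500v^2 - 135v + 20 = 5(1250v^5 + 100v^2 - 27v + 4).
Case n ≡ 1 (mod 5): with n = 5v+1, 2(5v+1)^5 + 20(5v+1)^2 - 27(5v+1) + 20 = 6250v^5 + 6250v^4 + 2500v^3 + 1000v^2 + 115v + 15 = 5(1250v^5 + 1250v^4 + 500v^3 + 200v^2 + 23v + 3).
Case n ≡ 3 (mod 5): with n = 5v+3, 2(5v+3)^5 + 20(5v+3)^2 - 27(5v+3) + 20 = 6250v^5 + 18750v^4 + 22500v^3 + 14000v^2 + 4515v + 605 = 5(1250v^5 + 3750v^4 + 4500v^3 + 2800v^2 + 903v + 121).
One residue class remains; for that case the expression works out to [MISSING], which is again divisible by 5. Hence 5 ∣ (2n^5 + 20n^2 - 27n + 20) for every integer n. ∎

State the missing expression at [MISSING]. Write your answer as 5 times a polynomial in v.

5(1250v^5 + 5000v^4 + 8000v^3 + 6500v^2 + 2693v + 456)

The residues treated are {2, 0, 1, 3}, so the missing case is n ≡ 4 (mod 5); write n = 5v+4.
Then 2(5v+4)^5 + 20(5v+4)^2 - 27(5v+4) + 20 = 6250v^5 + 25000v^4 + 40000v^3 + 32500v^2 + 13465v + 2280 = 5(1250v^5 + 5000v^4 + 8000v^3 + 6500v^2 + 2693v + 456).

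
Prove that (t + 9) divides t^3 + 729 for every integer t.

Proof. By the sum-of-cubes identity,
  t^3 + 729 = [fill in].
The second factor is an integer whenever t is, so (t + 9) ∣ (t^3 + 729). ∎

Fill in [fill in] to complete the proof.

(t + 9)(t^2 - 9t + 81)

a^3 + b^3 = (a + b)(a^2 - ab + b^2). With a = t, b = 9:
t^3 + 729 = (t + 9)(t^2 - 9t + 81).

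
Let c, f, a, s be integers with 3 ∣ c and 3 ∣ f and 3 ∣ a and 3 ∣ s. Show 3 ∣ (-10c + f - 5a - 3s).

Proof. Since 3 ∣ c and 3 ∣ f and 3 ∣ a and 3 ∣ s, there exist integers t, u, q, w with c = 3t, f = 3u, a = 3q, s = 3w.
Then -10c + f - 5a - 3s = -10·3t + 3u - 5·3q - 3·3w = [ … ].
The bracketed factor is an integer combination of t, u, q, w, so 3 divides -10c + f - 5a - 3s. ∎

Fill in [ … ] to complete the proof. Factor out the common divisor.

3(-5q - 10t + u - 3w)

Each term has a factor of 3: -10·3t + 3u - 5·3q - 3·3w = 3·(-5q - 10t + u - 3w).
Since -5q - 10t + u - 3w is an integer, 3 ∣ (-10c + f - 5a - 3s).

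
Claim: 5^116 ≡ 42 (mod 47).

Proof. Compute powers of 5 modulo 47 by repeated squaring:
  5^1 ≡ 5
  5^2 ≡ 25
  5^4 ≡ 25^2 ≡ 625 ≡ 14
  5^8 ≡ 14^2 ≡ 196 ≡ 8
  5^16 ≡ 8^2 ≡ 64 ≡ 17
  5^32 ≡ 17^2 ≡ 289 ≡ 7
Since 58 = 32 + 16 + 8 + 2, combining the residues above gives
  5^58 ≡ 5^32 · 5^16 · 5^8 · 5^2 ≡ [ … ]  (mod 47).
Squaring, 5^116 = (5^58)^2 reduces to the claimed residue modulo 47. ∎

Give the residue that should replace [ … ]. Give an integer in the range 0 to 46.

18

Multiply the listed residues: 7 · 17 · 8 · 25 = 119 → 952 → 23800.
Reducing modulo 47: 23800 = 506·47 + 18, so 5^58 ≡ 18.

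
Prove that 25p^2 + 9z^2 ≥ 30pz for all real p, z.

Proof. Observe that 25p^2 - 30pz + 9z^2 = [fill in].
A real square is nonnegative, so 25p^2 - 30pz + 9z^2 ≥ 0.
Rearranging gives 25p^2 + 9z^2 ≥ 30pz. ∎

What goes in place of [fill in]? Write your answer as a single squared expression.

(5p - 3z)^2

The leading and trailing coefficients are 5^2 and 3^2, and 30 = 2·5·3, so the trinomial is (5p - 3z)^2.
Hence 25p^2 - 30pz + 9z^2 ≥ 0.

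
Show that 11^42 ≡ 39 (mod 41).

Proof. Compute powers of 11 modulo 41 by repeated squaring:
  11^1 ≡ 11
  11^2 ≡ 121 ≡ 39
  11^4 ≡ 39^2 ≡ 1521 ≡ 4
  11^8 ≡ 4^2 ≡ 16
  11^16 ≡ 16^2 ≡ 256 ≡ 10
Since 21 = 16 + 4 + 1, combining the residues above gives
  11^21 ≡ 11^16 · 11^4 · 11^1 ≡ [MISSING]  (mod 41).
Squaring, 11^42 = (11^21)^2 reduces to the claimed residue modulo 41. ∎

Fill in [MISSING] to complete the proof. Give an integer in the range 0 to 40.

11^16 · 11^4 · 11^1 ≡ 10 · 4 · 11 = 440.
440 mod 41 = 30, so 11^21 ≡ 30 (mod 41).

30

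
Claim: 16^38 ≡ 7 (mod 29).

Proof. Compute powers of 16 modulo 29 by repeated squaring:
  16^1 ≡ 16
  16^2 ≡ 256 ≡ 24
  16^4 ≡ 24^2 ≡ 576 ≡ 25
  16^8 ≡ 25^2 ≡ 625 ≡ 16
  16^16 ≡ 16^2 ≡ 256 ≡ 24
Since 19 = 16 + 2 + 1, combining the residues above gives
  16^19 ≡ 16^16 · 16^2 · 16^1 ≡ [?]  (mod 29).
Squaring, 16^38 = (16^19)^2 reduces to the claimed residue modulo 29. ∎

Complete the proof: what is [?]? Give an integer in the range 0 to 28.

23

16^16 · 16^2 · 16^1 ≡ 24 · 24 · 16 = 9216.
9216 mod 29 = 23, so 16^19 ≡ 23 (mod 29).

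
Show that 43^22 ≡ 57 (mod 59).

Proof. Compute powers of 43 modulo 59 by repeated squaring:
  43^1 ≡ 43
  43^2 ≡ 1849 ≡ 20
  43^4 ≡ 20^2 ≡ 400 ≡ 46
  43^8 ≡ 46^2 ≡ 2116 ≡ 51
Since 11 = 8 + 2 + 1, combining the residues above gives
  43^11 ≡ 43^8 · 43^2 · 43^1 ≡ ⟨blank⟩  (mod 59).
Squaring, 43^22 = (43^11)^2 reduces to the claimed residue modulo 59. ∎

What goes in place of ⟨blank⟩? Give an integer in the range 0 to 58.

Multiply the listed residues: 51 · 20 · 43 = 1020 → 43860.
Reducing modulo 59: 43860 = 743·59 + 23, so 43^11 ≡ 23.

23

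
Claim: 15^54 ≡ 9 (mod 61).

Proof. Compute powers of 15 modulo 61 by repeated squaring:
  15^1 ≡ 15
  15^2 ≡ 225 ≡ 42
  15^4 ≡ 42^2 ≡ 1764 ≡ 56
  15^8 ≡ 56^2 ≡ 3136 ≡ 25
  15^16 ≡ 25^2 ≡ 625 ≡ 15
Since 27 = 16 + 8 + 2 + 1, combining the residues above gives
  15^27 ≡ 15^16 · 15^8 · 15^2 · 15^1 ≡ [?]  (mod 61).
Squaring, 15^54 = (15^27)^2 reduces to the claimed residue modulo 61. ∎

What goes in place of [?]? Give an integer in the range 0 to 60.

58

15^16 · 15^8 · 15^2 · 15^1 ≡ 15 · 25 · 42 · 15 = 236250.
236250 mod 61 = 58, so 15^27 ≡ 58 (mod 61).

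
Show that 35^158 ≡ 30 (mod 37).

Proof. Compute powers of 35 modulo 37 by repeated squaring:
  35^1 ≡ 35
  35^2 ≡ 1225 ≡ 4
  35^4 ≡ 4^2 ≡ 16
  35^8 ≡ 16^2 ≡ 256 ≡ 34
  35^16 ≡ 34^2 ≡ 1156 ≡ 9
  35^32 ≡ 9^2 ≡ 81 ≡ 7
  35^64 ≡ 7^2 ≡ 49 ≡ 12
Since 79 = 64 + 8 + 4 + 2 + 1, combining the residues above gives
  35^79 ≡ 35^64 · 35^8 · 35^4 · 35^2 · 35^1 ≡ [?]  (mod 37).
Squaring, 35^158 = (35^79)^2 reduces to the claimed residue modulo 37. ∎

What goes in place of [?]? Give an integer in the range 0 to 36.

20

Multiply the listed residues: 12 · 34 · 16 · 4 · 35 = 408 → 6528 → 26112 → 913920.
Reducing modulo 37: 913920 = 24700·37 + 20, so 35^79 ≡ 20.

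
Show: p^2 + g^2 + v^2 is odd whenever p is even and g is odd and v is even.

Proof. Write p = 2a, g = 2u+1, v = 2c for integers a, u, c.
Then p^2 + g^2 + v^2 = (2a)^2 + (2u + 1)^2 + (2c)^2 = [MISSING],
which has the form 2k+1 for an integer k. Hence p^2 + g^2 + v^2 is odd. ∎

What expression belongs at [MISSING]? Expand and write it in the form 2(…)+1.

(2a)^2 + (2u + 1)^2 + (2c)^2 = 4a^2 + 4c^2 + 4u^2 + 4u + 1
= 2(2a^2 + 2c^2 + 2u^2 + 2u) + 1.
Since 2a^2 + 2c^2 + 2u^2 + 2u is an integer, the sum of squares is of the form 2k+1 for an integer k.

2(2a^2 + 2c^2 + 2u^2 + 2u) + 1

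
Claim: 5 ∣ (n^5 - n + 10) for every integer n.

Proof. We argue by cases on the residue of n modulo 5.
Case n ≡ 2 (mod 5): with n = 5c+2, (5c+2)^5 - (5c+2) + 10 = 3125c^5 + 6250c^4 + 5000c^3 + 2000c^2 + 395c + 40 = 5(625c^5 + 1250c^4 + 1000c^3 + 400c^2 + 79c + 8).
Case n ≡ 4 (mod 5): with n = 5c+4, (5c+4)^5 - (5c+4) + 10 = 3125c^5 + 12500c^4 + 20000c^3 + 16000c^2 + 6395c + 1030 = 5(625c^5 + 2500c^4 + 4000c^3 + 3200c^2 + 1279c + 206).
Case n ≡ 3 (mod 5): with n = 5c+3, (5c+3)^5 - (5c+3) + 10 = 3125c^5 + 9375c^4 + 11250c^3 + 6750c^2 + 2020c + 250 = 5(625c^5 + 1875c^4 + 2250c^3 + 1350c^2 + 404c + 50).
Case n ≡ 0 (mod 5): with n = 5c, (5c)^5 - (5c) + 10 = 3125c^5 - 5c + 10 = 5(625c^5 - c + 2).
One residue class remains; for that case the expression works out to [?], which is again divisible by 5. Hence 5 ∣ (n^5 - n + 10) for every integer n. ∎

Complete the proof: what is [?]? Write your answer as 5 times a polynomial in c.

Only n ≡ 1 (mod 5) is unaccounted for. Put n = 5c+1:
(5c+1)^5 - (5c+1) + 10 expands to 3125c^5 + 3125c^4 + 1250c^3 + 250c^2 + 20c + 10,
and factoring out 5 leaves 5(625c^5 + 625c^4 + 250c^3 + 50c^2 + 4c + 2).

5(625c^5 + 625c^4 + 250c^3 + 50c^2 + 4c + 2)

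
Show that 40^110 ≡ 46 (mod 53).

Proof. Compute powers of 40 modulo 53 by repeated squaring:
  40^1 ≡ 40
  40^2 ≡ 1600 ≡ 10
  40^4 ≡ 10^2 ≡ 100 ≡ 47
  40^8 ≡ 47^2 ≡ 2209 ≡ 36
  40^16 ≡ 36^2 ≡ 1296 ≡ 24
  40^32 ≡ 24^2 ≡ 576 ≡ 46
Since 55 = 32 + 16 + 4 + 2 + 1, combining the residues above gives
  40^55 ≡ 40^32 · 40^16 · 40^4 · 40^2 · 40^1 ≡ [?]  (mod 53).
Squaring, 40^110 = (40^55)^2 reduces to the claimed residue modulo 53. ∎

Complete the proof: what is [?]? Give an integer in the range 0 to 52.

Multiply the listed residues: 46 · 24 · 47 · 10 · 40 = 1104 → 51888 → 518880 → 20755200.
Reducing modulo 53: 20755200 = 391607·53 + 29, so 40^55 ≡ 29.

29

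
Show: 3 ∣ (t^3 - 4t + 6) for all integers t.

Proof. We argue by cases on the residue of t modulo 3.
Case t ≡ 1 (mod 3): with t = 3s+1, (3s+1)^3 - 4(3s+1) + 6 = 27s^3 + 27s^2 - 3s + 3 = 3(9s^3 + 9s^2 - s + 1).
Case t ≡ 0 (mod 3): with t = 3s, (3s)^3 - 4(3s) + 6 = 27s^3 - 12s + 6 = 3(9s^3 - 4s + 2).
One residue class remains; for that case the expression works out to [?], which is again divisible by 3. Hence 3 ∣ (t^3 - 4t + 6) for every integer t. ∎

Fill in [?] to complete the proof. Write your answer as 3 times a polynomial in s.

3(9s^3 + 18s^2 + 8s + 2)

The residues treated are {1, 0}, so the missing case is t ≡ 2 (mod 3); write t = 3s+2.
Then (3s+2)^3 - 4(3s+2) + 6 = 27s^3 + 54s^2 + 24s + 6 = 3(9s^3 + 18s^2 + 8s + 2).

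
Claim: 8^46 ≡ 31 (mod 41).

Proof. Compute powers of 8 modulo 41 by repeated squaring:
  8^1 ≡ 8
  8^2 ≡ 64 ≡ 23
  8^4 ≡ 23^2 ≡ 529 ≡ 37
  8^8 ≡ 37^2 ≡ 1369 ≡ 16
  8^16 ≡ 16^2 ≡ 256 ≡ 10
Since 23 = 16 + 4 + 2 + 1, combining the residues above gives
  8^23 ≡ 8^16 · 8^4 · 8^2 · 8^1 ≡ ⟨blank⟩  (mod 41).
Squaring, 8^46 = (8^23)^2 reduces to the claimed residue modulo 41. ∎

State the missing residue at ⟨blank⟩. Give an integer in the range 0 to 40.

8^16 · 8^4 · 8^2 · 8^1 ≡ 10 · 37 · 23 · 8 = 68080.
68080 mod 41 = 20, so 8^23 ≡ 20 (mod 41).

20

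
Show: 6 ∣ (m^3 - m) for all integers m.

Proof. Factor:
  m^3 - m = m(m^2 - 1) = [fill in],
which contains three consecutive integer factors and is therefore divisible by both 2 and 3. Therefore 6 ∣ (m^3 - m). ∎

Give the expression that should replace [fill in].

(m - 1)m(m + 1)

m(m^2 - 1) = m(m - 1)(m + 1) = (m - 1)m(m + 1).
These three factors are consecutive integers, so their product is divisible by 6.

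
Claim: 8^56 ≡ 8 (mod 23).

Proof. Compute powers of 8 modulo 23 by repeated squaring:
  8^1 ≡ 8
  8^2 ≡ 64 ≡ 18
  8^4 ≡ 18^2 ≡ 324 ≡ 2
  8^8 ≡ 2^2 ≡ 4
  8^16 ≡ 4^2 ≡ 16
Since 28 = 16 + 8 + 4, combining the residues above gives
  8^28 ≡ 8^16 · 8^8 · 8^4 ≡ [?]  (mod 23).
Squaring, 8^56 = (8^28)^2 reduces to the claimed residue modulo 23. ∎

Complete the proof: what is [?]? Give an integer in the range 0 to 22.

13

8^16 · 8^8 · 8^4 ≡ 16 · 4 · 2 = 128.
128 mod 23 = 13, so 8^28 ≡ 13 (mod 23).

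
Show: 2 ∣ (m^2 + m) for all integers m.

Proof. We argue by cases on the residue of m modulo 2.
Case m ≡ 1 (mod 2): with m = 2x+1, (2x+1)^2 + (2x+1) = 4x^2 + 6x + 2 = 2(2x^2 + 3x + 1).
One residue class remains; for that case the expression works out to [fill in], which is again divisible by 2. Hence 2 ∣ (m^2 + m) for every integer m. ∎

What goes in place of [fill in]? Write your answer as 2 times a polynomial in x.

2(2x^2 + x)

Only m ≡ 0 (mod 2) is unaccounted for. Put m = 2x:
(2x)^2 + (2x) expands to 4x^2 + 2x,
and factoring out 2 leaves 2(2x^2 + x).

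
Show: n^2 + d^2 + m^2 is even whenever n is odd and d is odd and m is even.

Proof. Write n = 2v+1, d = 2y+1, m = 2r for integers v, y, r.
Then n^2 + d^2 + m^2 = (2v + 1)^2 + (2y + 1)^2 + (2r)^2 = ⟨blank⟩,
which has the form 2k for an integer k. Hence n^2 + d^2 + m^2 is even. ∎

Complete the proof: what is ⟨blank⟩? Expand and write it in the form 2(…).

(2v + 1)^2 + (2y + 1)^2 + (2r)^2 = 4r^2 + 4v^2 + 4v + 4y^2 + 4y + 2
= 2(2r^2 + 2v^2 + 2v + 2y^2 + 2y + 1).
Since 2r^2 + 2v^2 + 2v + 2y^2 + 2y + 1 is an integer, the sum of squares is of the form 2k for an integer k.

2(2r^2 + 2v^2 + 2v + 2y^2 + 2y + 1)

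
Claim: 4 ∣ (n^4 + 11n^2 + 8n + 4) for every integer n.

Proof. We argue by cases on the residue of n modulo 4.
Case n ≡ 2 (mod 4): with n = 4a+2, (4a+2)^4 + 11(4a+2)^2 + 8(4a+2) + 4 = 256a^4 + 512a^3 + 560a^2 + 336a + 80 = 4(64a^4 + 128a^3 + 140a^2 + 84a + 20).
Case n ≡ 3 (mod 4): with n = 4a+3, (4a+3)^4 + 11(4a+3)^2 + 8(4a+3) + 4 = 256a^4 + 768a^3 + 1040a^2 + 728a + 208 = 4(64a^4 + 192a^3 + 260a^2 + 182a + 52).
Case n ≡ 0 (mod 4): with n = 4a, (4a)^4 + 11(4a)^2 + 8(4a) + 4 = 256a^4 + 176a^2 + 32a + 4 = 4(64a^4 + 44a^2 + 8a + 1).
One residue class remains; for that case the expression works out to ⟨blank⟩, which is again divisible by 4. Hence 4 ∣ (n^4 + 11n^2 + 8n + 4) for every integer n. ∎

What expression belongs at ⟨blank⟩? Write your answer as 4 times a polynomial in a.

The residues treated are {2, 3, 0}, so the missing case is n ≡ 1 (mod 4); write n = 4a+1.
Then (4a+1)^4 + 11(4a+1)^2 + 8(4a+1) + 4 = 256a^4 + 256a^3 + 272a^2 + 136a + 24 = 4(64a^4 + 64a^3 + 68a^2 + 34a + 6).

4(64a^4 + 64a^3 + 68a^2 + 34a + 6)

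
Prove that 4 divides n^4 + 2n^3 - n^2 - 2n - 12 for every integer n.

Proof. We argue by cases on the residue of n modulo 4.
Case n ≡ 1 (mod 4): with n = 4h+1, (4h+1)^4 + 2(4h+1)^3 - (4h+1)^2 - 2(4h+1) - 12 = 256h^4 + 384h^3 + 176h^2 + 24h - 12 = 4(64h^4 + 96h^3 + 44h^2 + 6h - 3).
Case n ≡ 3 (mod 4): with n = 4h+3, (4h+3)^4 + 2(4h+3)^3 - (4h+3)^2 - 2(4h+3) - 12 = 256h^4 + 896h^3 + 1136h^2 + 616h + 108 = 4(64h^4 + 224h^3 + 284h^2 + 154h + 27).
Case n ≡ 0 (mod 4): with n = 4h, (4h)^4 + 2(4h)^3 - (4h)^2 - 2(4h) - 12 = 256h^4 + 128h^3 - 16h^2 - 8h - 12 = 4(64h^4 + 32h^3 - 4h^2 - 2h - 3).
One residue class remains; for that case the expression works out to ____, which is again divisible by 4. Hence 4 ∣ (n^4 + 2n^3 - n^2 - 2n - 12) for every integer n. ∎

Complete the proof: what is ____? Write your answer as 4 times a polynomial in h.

The residues treated are {1, 3, 0}, so the missing case is n ≡ 2 (mod 4); write n = 4h+2.
Then (4h+2)^4 + 2(4h+2)^3 - (4h+2)^2 - 2(4h+2) - 12 = 256h^4 + 640h^3 + 560h^2 + 200h + 12 = 4(64h^4 + 160h^3 + 140h^2 + 50h + 3).

4(64h^4 + 160h^3 + 140h^2 + 50h + 3)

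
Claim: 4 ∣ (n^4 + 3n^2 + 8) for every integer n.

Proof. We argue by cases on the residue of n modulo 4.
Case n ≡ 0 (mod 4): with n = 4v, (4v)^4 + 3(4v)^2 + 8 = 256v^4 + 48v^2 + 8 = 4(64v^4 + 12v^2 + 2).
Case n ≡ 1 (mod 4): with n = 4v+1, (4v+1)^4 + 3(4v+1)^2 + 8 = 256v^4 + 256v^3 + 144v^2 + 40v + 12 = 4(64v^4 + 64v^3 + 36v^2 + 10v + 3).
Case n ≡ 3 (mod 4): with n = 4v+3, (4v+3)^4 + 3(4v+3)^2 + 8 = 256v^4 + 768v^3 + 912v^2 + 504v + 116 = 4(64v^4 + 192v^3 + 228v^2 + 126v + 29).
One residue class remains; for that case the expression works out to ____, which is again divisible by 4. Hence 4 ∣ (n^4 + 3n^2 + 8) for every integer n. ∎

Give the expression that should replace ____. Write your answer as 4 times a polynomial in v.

The residues treated are {0, 1, 3}, so the missing case is n ≡ 2 (mod 4); write n = 4v+2.
Then (4v+2)^4 + 3(4v+2)^2 + 8 = 256v^4 + 512v^3 + 432v^2 + 176v + 36 = 4(64v^4 + 128v^3 + 108v^2 + 44v + 9).

4(64v^4 + 128v^3 + 108v^2 + 44v + 9)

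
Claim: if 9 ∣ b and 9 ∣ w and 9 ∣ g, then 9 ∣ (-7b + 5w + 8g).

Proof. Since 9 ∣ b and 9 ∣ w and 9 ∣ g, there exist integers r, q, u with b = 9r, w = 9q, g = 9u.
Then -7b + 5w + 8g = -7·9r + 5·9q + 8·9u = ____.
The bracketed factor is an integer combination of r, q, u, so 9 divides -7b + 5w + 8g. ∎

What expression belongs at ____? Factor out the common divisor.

9(5q - 7r + 8u)

Pull the common 9 out of every term: -7·9r + 5·9q + 8·9u = 9(5q - 7r + 8u).
5q - 7r + 8u is an integer, which exhibits the divisibility.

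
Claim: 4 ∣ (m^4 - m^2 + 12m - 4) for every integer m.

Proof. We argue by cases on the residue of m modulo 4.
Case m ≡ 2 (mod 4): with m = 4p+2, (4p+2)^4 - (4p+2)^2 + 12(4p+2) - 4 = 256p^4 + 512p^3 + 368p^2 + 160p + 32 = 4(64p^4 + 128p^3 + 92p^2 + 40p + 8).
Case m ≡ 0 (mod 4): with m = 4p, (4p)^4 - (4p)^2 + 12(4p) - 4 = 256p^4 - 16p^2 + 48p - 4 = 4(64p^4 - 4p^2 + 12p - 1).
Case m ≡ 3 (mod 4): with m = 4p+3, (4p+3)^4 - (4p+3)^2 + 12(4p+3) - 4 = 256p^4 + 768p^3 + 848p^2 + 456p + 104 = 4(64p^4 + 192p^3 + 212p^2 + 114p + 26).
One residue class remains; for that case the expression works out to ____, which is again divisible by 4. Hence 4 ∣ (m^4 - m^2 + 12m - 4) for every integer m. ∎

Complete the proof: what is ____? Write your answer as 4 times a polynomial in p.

The residues treated are {2, 0, 3}, so the missing case is m ≡ 1 (mod 4); write m = 4p+1.
Then (4p+1)^4 - (4p+1)^2 + 12(4p+1) - 4 = 256p^4 + 256p^3 + 80p^2 + 56p + 8 = 4(64p^4 + 64p^3 + 20p^2 + 14p + 2).

4(64p^4 + 64p^3 + 20p^2 + 14p + 2)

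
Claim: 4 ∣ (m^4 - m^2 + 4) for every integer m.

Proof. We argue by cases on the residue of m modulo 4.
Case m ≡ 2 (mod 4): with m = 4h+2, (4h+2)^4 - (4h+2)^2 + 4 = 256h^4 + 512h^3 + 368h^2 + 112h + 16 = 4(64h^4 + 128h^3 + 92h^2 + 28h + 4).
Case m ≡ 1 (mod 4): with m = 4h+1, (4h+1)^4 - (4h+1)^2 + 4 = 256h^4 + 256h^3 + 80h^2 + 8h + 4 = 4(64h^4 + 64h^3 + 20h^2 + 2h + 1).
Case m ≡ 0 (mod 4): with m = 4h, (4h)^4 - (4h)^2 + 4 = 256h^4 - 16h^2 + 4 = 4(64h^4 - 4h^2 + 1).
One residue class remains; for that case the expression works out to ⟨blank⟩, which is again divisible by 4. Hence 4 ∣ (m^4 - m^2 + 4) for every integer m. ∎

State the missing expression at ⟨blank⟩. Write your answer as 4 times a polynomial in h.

4(64h^4 + 192h^3 + 212h^2 + 102h + 19)

Only m ≡ 3 (mod 4) is unaccounted for. Put m = 4h+3:
(4h+3)^4 - (4h+3)^2 + 4 expands to 256h^4 + 768h^3 + 848h^2 + 408h + 76,
and factoring out 4 leaves 4(64h^4 + 192h^3 + 212h^2 + 102h + 19).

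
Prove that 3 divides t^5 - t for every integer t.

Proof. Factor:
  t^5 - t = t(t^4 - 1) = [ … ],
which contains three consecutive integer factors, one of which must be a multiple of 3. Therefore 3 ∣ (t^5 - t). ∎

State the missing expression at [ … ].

(t - 1)t(t + 1)(t^2 + 1)

t^4 - 1 = (t^2 - 1)(t^2 + 1), and t^2 - 1 = (t-1)(t+1).
So t(t^4 - 1) = (t - 1)t(t + 1)(t^2 + 1).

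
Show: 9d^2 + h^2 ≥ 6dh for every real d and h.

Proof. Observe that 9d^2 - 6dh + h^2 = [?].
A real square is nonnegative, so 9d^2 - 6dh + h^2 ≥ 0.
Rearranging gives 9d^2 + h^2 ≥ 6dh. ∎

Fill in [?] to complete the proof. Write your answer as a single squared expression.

The leading and trailing coefficients are 3^2 and 1^2, and 6 = 2·3·1, so the trinomial is (3d - h)^2.
Hence 9d^2 - 6dh + h^2 ≥ 0.

(3d - h)^2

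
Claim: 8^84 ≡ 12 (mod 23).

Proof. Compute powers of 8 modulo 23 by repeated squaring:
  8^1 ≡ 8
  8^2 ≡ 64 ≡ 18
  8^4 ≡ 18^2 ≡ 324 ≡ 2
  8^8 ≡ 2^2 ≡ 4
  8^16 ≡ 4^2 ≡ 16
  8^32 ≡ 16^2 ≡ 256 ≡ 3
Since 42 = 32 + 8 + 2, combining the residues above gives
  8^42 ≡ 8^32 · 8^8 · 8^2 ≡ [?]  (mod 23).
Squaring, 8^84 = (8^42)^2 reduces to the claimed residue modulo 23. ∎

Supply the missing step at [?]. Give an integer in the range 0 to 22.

8^32 · 8^8 · 8^2 ≡ 3 · 4 · 18 = 216.
216 mod 23 = 9, so 8^42 ≡ 9 (mod 23).

9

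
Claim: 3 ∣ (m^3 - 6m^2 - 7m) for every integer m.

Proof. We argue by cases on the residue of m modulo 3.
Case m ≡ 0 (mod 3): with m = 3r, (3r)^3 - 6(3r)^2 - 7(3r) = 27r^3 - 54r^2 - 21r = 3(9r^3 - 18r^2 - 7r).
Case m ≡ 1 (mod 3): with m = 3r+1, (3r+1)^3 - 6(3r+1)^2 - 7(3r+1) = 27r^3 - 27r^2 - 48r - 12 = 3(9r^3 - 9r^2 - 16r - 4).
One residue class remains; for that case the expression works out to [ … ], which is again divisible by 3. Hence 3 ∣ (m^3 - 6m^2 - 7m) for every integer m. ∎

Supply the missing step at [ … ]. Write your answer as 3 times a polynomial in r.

3(9r^3 - 19r - 10)

Only m ≡ 2 (mod 3) is unaccounted for. Put m = 3r+2:
(3r+2)^3 - 6(3r+2)^2 - 7(3r+2) expands to 27r^3 - 57r - 30,
and factoring out 3 leaves 3(9r^3 - 19r - 10).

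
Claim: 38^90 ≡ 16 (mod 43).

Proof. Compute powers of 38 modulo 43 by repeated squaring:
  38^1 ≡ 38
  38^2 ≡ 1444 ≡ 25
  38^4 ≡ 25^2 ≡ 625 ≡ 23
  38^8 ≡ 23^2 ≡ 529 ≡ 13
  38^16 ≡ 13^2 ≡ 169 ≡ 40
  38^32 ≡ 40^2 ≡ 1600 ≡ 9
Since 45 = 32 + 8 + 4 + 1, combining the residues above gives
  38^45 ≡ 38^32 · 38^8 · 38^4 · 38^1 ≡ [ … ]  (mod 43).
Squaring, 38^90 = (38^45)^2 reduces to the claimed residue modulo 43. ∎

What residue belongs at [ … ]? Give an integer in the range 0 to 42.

4

38^32 · 38^8 · 38^4 · 38^1 ≡ 9 · 13 · 23 · 38 = 102258.
102258 mod 43 = 4, so 38^45 ≡ 4 (mod 43).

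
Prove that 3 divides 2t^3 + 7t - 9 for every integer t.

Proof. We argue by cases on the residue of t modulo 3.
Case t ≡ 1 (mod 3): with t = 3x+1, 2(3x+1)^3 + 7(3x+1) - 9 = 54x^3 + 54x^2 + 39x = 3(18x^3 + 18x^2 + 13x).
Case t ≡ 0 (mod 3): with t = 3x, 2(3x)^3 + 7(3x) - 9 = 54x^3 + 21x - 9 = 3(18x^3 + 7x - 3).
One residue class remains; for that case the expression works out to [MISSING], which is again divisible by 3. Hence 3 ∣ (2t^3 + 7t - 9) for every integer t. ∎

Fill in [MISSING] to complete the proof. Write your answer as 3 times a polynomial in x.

3(18x^3 + 36x^2 + 31x + 7)

Only t ≡ 2 (mod 3) is unaccounted for. Put t = 3x+2:
2(3x+2)^3 + 7(3x+2) - 9 expands to 54x^3 + 108x^2 + 93x + 21,
and factoring out 3 leaves 3(18x^3 + 36x^2 + 31x + 7).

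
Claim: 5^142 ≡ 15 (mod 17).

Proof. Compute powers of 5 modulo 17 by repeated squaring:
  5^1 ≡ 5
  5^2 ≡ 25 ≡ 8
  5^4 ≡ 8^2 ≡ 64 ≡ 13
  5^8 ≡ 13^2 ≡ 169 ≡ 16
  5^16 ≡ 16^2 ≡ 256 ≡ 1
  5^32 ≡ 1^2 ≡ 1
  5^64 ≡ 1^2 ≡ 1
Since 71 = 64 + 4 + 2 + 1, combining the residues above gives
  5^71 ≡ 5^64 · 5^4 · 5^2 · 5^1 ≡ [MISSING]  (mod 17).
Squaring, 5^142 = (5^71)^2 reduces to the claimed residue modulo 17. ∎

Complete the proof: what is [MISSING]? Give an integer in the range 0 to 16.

10

Multiply the listed residues: 1 · 13 · 8 · 5 = 13 → 104 → 520.
Reducing modulo 17: 520 = 30·17 + 10, so 5^71 ≡ 10.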